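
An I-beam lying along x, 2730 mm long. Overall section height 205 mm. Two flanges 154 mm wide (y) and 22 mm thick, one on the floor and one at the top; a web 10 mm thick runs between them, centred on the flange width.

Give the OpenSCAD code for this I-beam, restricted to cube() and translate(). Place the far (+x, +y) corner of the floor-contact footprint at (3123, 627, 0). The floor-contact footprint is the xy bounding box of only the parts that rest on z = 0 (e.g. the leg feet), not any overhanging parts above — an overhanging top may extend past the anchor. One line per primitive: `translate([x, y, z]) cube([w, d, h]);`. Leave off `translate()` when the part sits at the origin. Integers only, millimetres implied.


translate([393, 473, 0]) cube([2730, 154, 22]);
translate([393, 545, 22]) cube([2730, 10, 161]);
translate([393, 473, 183]) cube([2730, 154, 22]);


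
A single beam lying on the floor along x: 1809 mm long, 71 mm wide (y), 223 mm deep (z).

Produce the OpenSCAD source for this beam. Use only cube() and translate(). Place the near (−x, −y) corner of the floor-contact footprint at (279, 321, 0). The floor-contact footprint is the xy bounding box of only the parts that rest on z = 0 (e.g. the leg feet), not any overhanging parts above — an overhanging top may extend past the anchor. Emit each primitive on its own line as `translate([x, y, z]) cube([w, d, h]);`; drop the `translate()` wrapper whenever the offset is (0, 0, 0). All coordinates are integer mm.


translate([279, 321, 0]) cube([1809, 71, 223]);


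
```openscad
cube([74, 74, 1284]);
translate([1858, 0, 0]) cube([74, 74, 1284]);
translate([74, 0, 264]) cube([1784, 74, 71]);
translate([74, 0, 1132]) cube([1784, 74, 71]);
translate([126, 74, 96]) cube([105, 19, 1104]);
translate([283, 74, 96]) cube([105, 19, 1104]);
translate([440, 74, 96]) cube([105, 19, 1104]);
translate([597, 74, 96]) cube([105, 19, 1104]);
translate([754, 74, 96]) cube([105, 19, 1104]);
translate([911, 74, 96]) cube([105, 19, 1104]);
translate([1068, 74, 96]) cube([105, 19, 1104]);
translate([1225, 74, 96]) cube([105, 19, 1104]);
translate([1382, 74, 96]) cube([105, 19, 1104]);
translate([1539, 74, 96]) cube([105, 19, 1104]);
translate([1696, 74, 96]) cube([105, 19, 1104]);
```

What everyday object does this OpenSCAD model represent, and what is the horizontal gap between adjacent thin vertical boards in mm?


A fence section. The picket gap is 52 mm.

Two posts, two rails, 11 pickets — a fence section. Span 1784 mm holds 11 pickets of 105 mm with 12 equal gaps: ⌊(1784 − 11·105) / 12⌋ = 52 mm.


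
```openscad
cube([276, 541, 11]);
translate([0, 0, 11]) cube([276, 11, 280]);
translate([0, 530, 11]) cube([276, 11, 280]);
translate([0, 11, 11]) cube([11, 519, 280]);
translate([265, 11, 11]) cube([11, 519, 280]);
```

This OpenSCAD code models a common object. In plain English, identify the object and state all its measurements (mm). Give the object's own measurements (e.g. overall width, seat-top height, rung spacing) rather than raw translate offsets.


An open-topped rectangular box: outside dimensions 276×541×291 mm, with a uniform wall and base thickness of 11 mm. The base is a full 276×541 slab on the floor; four walls sit on top of the base. The front and back walls (the −y and +y sides) span the full width; the two side walls fit between them.


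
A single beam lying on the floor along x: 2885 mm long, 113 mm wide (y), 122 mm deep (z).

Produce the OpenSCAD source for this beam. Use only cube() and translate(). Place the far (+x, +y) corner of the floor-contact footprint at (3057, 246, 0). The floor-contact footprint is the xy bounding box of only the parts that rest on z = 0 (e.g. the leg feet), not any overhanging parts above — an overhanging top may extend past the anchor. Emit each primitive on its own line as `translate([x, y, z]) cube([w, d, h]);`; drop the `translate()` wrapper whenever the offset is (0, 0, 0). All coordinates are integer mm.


translate([172, 133, 0]) cube([2885, 113, 122]);


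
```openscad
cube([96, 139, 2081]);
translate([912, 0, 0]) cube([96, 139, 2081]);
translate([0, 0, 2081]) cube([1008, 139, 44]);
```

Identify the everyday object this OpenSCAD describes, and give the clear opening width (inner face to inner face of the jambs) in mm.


A door frame. The clear opening width is 816 mm.

Two 2081 mm tall posts with a header on top — a door frame. The left jamb is 96 mm wide at x = 0; the right jamb starts at x = 912. The clear opening is 912 − 96 = 816 mm.


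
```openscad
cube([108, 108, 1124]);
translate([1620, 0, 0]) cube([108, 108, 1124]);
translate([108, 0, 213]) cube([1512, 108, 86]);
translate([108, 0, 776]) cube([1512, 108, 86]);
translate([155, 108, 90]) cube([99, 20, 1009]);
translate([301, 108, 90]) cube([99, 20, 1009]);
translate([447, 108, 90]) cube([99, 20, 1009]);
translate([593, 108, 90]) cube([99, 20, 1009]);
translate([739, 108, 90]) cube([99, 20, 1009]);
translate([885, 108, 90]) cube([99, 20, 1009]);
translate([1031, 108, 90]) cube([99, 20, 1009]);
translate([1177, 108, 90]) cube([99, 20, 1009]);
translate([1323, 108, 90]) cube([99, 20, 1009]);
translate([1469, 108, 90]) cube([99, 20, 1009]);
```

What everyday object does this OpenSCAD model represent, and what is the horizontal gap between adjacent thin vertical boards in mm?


A fence section. The picket gap is 47 mm.

Two posts, two rails, 10 pickets — a fence section. Span 1512 mm holds 10 pickets of 99 mm with 11 equal gaps: ⌊(1512 − 10·99) / 11⌋ = 47 mm.


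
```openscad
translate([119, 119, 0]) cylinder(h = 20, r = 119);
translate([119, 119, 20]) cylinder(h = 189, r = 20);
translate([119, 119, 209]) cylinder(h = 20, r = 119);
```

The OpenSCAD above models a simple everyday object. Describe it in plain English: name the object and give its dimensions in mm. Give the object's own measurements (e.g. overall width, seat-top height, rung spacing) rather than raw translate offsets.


A spool: two coaxial disc flanges of radius 119 mm and thickness 20 mm, joined by a core cylinder of radius 20 mm and height 189 mm. The lower flange rests on z = 0 and the three cylinders share a vertical axis.


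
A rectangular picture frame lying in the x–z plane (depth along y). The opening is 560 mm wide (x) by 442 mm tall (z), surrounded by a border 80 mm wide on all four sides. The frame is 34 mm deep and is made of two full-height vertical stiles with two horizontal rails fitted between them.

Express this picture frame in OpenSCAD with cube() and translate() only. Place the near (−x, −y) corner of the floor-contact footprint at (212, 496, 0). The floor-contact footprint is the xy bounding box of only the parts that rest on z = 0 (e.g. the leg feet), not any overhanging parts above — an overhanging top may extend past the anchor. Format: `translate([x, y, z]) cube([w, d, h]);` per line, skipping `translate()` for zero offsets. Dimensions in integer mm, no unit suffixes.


translate([212, 496, 0]) cube([80, 34, 602]);
translate([852, 496, 0]) cube([80, 34, 602]);
translate([292, 496, 0]) cube([560, 34, 80]);
translate([292, 496, 522]) cube([560, 34, 80]);


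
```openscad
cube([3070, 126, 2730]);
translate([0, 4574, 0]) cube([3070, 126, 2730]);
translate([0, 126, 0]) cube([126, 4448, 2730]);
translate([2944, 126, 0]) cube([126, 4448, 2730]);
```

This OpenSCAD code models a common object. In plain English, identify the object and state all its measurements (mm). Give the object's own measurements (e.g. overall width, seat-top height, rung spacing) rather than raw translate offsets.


The wall frame of a small rectangular building: four walls, each 2730 mm tall and 126 mm thick, enclosing a footprint 3070 mm (x) by 4700 mm (y) outside-to-outside, with no floor or roof. The front and back walls (the −y and +y sides) span the full width; the two side walls fit between them.


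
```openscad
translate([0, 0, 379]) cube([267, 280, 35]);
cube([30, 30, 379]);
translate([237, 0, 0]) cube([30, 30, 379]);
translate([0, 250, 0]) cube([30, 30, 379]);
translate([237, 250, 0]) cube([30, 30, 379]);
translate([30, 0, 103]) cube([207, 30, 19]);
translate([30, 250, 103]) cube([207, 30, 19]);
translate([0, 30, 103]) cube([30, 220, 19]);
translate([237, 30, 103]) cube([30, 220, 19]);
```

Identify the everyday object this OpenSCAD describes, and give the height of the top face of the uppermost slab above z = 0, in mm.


A stool. The seat height is 414 mm.

A 267×280×35 slab at z = 379 on four corner posts — a stool. The seat top is 379 + 35 = 414 mm.


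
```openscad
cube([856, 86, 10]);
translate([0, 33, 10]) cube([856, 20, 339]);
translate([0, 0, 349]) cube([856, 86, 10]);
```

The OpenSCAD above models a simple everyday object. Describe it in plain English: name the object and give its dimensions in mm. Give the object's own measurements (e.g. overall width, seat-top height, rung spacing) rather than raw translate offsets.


An I-beam lying along x, 856 mm long. Overall section height 359 mm. Two flanges 86 mm wide (y) and 10 mm thick, one on the floor and one at the top; a web 20 mm thick runs between them, centred on the flange width.


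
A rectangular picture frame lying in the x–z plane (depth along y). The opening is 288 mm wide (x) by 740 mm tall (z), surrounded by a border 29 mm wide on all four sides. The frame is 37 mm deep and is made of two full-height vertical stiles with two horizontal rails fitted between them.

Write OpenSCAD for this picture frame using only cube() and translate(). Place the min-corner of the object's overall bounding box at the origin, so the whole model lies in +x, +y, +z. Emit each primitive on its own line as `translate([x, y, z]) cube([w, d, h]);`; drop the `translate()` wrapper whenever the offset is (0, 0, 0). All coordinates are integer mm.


cube([29, 37, 798]);
translate([317, 0, 0]) cube([29, 37, 798]);
translate([29, 0, 0]) cube([288, 37, 29]);
translate([29, 0, 769]) cube([288, 37, 29]);


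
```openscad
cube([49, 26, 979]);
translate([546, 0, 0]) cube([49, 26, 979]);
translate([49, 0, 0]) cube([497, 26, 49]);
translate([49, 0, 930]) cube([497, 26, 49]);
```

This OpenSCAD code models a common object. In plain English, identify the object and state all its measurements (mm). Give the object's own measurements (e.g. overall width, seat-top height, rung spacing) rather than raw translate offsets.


A rectangular picture frame lying in the x–z plane (depth along y). The opening is 497 mm wide (x) by 881 mm tall (z), surrounded by a border 49 mm wide on all four sides. The frame is 26 mm deep and is made of two full-height vertical stiles with two horizontal rails fitted between them.


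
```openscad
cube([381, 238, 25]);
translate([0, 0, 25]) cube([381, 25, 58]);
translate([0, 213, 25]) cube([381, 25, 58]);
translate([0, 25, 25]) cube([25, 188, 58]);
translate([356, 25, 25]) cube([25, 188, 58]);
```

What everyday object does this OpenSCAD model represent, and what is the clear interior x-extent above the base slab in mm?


An open box. The internal width is 331 mm.

A 381×238 base slab with four walls standing on it — an open box. The base is 381 mm wide and the walls are 25 mm thick, so the internal width is 381 − 2 × 25 = 331 mm.


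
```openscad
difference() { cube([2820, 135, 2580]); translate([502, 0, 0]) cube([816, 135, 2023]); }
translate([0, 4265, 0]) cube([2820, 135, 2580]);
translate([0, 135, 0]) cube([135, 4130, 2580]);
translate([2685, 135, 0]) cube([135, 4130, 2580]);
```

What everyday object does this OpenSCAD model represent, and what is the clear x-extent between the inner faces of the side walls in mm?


A single room. The interior width is 2550 mm.

Four walls enclosing a rectangle with a door in the front wall — a room. Outside width 2820 minus two 135 mm walls gives 2550 mm.


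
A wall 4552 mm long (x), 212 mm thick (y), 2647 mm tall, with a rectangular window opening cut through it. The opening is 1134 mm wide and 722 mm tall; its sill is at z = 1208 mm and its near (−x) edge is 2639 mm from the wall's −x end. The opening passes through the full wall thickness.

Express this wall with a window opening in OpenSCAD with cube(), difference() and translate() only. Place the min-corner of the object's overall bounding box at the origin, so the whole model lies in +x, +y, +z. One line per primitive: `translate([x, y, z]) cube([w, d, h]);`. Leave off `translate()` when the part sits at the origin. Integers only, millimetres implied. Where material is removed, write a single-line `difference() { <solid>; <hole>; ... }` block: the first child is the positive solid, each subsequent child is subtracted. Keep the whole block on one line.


difference() { cube([4552, 212, 2647]); translate([2639, 0, 1208]) cube([1134, 212, 722]); }


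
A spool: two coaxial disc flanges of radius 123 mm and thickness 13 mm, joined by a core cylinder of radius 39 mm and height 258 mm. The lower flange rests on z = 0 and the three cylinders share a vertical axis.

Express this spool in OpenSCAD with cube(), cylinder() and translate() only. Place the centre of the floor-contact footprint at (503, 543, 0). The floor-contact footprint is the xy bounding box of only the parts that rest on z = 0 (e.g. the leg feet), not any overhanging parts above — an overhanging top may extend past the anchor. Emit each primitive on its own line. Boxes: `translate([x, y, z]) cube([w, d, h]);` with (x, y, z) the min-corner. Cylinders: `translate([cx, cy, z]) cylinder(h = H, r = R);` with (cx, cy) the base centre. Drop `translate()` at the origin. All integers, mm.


translate([503, 543, 0]) cylinder(h = 13, r = 123);
translate([503, 543, 13]) cylinder(h = 258, r = 39);
translate([503, 543, 271]) cylinder(h = 13, r = 123);


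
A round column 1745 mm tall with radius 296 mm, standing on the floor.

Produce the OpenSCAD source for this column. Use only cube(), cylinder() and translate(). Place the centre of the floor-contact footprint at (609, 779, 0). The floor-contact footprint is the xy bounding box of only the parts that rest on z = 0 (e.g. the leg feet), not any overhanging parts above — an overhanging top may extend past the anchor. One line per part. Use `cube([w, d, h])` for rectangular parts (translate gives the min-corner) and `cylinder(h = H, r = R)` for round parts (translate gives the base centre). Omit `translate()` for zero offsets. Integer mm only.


translate([609, 779, 0]) cylinder(h = 1745, r = 296);


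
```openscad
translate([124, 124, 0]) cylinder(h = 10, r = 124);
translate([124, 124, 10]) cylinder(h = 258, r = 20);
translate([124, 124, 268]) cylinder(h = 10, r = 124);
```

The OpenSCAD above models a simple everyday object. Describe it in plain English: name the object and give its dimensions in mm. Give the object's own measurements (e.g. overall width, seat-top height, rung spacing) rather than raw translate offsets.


A spool: two coaxial disc flanges of radius 124 mm and thickness 10 mm, joined by a core cylinder of radius 20 mm and height 258 mm. The lower flange rests on z = 0 and the three cylinders share a vertical axis.


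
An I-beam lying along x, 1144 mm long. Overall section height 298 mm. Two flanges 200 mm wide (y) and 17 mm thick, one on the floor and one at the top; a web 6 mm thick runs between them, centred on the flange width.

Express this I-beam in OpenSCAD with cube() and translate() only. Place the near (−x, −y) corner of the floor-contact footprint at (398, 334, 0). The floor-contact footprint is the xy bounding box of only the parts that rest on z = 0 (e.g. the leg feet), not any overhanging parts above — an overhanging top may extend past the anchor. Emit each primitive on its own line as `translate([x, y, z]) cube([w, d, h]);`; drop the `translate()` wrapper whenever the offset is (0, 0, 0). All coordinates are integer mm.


translate([398, 334, 0]) cube([1144, 200, 17]);
translate([398, 431, 17]) cube([1144, 6, 264]);
translate([398, 334, 281]) cube([1144, 200, 17]);


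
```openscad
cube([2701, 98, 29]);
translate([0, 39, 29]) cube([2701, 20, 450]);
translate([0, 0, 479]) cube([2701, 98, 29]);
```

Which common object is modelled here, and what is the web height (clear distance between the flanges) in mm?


An I-beam. The web height is 450 mm.

Two wide flanges with a thin centred web — an I-beam. Overall 508 mm minus two 29 mm flanges gives a web of 508 − 2·29 = 450 mm.


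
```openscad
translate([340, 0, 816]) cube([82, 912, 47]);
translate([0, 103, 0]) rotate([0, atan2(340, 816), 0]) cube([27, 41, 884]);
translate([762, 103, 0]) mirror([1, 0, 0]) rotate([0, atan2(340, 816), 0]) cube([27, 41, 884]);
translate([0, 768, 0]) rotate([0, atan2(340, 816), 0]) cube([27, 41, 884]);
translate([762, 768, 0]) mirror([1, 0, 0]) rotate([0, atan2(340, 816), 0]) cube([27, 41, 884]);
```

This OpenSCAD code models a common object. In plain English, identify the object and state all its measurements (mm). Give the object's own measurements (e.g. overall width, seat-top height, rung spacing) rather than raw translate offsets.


A sawhorse. A 82×912×47 mm beam (x, y, z) sits on two A-frame leg pairs. Each pair is two raked legs of 27×41 mm section (41 mm along y) splaying symmetrically in x. Each leg rises 816 mm vertically over 340 mm of horizontal reach and is 884 mm long along its own axis. Every leg's outer bottom edge rests on the floor and its outer top edge meets a bottom edge of the beam — the left legs (tilting toward +x) meet the beam's −x bottom edge, the right legs (their mirror images, tilting toward −x) meet its +x bottom edge — so the leg tops tuck under the beam, the beam's underside is 816 mm above the floor, and the feet are 762 mm apart outside-to-outside with the beam centred between them. The two leg pairs are set in 103 mm from either end of the beam.


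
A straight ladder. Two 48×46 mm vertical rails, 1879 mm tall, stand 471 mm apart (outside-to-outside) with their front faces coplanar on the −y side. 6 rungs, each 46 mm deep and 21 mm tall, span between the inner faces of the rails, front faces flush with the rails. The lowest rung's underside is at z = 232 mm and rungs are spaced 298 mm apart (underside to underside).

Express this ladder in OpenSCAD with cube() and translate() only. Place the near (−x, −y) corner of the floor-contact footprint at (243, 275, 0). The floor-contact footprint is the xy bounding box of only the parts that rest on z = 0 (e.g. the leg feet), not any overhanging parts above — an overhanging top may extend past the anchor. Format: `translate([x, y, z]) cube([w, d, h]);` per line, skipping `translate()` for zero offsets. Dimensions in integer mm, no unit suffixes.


translate([243, 275, 0]) cube([48, 46, 1879]);
translate([666, 275, 0]) cube([48, 46, 1879]);
translate([291, 275, 232]) cube([375, 46, 21]);
translate([291, 275, 530]) cube([375, 46, 21]);
translate([291, 275, 828]) cube([375, 46, 21]);
translate([291, 275, 1126]) cube([375, 46, 21]);
translate([291, 275, 1424]) cube([375, 46, 21]);
translate([291, 275, 1722]) cube([375, 46, 21]);


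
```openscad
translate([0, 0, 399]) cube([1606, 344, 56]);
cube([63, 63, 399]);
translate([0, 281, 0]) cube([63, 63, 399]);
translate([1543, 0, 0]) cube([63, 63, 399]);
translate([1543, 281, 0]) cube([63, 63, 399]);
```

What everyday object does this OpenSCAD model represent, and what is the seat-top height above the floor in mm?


A bench. The seat-top height is 455 mm.

A long slab on four corner posts — a bench. The slab sits at z = 399 with thickness 56, so the top is 399 + 56 = 455 mm.


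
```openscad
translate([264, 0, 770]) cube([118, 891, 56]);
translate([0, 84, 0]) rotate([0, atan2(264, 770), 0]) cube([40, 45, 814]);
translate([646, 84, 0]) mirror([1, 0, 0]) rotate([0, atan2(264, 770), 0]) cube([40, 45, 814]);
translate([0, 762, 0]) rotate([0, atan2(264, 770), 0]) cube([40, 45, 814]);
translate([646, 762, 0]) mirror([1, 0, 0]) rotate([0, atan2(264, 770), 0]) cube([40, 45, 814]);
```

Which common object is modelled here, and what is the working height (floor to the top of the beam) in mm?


A sawhorse. The overall height is 826 mm.

A beam across two mirrored pairs of raked legs — a sawhorse. The beam's underside is at z = 770 (matching the legs' vertical rise in atan2(264, 770)) and the beam is 56 mm tall, so its top is at 770 + 56 = 826 mm. The raked legs top out at the beam's underside, so that is the highest point.


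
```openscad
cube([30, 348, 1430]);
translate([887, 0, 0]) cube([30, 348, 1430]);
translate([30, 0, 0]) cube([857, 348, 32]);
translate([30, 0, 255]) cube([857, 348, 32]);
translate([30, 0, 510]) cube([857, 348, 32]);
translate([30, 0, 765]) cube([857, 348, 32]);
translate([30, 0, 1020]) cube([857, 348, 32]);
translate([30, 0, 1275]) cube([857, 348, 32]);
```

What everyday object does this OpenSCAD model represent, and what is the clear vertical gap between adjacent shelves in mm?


A bookshelf. The clear shelf gap is 223 mm.

Two tall side panels with 6 horizontal boards between them — a bookshelf. The first two shelf undersides are at z = 0 and z = 255; with shelf thickness 32, the clear gap is 255 − 0 − 32 = 223 mm.


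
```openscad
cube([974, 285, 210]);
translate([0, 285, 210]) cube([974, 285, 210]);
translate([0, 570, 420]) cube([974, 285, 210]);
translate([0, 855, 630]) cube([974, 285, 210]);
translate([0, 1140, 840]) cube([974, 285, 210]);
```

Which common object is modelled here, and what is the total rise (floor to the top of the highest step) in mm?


A staircase. The total rise is 1050 mm.

5 identical blocks, each offset up and back from the previous — a staircase. Each step is 210 mm tall and there are 5 of them, so the total rise is 5 × 210 = 1050 mm.


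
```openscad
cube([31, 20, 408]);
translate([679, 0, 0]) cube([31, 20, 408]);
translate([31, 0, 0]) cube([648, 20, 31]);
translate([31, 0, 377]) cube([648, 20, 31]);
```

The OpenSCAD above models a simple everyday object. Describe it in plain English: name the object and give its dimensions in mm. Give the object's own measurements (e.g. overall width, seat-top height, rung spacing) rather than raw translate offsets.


A rectangular picture frame lying in the x–z plane (depth along y). The opening is 648 mm wide (x) by 346 mm tall (z), surrounded by a border 31 mm wide on all four sides. The frame is 20 mm deep and is made of two full-height vertical stiles with two horizontal rails fitted between them.


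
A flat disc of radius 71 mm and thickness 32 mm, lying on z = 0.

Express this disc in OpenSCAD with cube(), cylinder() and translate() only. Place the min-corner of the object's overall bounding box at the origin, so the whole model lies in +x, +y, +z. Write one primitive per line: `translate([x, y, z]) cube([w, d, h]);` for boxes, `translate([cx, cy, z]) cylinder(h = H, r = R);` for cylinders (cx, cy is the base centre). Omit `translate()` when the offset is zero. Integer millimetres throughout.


translate([71, 71, 0]) cylinder(h = 32, r = 71);


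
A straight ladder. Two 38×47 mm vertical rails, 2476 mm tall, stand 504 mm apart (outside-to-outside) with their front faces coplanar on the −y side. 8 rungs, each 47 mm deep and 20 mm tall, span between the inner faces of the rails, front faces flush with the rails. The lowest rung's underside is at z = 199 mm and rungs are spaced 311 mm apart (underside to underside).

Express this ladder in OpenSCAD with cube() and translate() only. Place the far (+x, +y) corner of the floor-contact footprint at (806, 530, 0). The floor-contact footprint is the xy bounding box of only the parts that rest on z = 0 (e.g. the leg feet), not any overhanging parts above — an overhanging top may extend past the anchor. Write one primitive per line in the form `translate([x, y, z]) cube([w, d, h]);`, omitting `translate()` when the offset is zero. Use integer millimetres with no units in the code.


translate([302, 483, 0]) cube([38, 47, 2476]);
translate([768, 483, 0]) cube([38, 47, 2476]);
translate([340, 483, 199]) cube([428, 47, 20]);
translate([340, 483, 510]) cube([428, 47, 20]);
translate([340, 483, 821]) cube([428, 47, 20]);
translate([340, 483, 1132]) cube([428, 47, 20]);
translate([340, 483, 1443]) cube([428, 47, 20]);
translate([340, 483, 1754]) cube([428, 47, 20]);
translate([340, 483, 2065]) cube([428, 47, 20]);
translate([340, 483, 2376]) cube([428, 47, 20]);


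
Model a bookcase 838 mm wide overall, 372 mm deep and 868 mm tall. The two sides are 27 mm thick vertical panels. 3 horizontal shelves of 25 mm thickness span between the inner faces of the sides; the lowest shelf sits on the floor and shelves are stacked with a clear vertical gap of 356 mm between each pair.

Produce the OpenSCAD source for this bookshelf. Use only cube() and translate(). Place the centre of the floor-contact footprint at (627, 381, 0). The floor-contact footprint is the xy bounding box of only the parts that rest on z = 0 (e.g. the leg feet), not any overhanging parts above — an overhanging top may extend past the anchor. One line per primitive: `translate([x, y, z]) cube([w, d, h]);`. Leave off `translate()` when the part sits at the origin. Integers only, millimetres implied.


translate([208, 195, 0]) cube([27, 372, 868]);
translate([1019, 195, 0]) cube([27, 372, 868]);
translate([235, 195, 0]) cube([784, 372, 25]);
translate([235, 195, 381]) cube([784, 372, 25]);
translate([235, 195, 762]) cube([784, 372, 25]);


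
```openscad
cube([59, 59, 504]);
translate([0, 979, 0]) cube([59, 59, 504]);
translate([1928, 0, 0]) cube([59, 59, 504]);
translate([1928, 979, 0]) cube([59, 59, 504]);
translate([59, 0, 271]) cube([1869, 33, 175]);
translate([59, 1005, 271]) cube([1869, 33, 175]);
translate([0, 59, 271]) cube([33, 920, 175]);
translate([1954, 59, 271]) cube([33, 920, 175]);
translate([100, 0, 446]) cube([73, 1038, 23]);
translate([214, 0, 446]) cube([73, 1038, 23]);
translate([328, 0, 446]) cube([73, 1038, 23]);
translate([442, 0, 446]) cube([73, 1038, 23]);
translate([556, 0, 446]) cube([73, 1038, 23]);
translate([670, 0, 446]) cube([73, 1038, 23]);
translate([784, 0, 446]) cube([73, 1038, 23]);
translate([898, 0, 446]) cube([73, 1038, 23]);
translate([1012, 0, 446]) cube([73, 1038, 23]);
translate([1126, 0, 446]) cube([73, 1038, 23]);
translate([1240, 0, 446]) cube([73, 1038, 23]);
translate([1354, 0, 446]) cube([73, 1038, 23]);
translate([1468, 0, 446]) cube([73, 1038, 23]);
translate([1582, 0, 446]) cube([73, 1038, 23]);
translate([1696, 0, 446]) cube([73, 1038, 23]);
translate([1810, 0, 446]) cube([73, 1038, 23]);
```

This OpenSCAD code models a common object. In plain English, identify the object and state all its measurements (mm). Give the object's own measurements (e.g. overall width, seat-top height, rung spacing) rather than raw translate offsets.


A bed frame 1987 mm long (x) by 1038 mm wide (y). Four 59×59 mm corner posts, 504 mm tall, at the corners of the footprint. Four rails of 33 mm thickness and 175 mm height run between adjacent posts with their undersides at z = 271 mm, their outer faces flush with the outside of the frame (the two x-running rails run between the posts' inner faces; the two y-running rails run between the posts' inner faces). 16 slats, each 73 mm wide (x) and 23 mm thick, lie across the top of the two x-running rails, running the full 1038 mm width of the frame in y; along x they sit between the end posts with a 41 mm gap after the −x posts and between neighbouring slats, leaving 45 mm before the +x posts.


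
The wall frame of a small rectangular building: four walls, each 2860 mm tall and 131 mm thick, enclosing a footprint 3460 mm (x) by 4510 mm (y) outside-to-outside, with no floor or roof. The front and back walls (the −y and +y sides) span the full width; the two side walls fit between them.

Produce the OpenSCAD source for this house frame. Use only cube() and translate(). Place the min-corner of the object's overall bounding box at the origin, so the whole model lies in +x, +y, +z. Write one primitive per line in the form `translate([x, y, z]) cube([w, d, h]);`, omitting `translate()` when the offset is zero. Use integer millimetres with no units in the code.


cube([3460, 131, 2860]);
translate([0, 4379, 0]) cube([3460, 131, 2860]);
translate([0, 131, 0]) cube([131, 4248, 2860]);
translate([3329, 131, 0]) cube([131, 4248, 2860]);


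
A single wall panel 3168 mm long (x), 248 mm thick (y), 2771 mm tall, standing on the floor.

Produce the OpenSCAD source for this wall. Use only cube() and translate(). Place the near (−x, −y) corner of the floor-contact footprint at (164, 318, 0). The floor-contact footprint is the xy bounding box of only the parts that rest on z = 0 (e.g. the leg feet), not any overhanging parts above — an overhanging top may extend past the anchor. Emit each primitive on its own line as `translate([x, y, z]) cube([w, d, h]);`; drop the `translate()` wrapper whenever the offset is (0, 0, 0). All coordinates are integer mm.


translate([164, 318, 0]) cube([3168, 248, 2771]);


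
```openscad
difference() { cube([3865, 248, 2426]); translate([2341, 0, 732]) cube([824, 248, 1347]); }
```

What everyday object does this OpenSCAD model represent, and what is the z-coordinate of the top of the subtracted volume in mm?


A wall with a window opening. The window head height is 2079 mm.

A wall with a rectangular opening subtracted — a window. Sill at z = 732, opening 1347 mm tall, so the head is at 732 + 1347 = 2079 mm.


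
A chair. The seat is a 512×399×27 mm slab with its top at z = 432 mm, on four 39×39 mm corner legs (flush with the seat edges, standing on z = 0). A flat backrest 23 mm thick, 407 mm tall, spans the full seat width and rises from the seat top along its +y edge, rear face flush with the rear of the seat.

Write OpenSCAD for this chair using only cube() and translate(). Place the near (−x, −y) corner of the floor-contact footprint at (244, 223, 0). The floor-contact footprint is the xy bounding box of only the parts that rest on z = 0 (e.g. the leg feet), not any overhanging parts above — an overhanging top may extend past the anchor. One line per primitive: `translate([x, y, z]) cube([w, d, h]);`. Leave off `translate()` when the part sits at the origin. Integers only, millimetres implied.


translate([244, 223, 405]) cube([512, 399, 27]);
translate([244, 223, 0]) cube([39, 39, 405]);
translate([717, 223, 0]) cube([39, 39, 405]);
translate([244, 583, 0]) cube([39, 39, 405]);
translate([717, 583, 0]) cube([39, 39, 405]);
translate([244, 599, 432]) cube([512, 23, 407]);


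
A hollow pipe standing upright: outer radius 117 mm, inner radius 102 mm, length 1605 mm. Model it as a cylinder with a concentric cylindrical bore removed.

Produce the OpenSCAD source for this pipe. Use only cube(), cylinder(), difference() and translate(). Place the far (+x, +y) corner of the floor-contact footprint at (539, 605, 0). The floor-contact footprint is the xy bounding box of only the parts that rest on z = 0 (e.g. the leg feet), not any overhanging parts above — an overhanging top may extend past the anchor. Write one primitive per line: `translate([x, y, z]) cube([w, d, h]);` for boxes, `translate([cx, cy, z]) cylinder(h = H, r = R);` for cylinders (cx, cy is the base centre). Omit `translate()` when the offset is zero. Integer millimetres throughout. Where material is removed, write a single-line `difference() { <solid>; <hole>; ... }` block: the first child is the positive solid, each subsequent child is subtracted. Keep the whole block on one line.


difference() { translate([422, 488, 0]) cylinder(h = 1605, r = 117); translate([422, 488, 0]) cylinder(h = 1605, r = 102); }


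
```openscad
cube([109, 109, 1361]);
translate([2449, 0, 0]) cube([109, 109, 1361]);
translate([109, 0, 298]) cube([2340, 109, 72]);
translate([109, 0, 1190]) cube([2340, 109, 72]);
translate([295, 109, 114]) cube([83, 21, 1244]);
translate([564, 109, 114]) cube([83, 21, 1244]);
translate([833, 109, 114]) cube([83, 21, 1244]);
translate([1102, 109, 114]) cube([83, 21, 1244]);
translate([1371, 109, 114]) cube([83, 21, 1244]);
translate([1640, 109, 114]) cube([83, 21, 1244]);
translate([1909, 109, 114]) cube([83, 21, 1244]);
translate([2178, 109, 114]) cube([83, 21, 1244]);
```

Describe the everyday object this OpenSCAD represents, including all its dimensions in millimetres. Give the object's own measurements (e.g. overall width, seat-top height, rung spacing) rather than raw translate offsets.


A fence section. Two 109×109 mm posts, 1361 mm tall, stand on the floor with a clear span of 2340 mm between their inner faces. Two horizontal rails of 109×72 mm section span the gap between the posts with their undersides at z = 298 mm and z = 1190 mm, flush with the posts' −y face. 8 pickets, each 83 mm wide, 21 mm thick and 1244 mm tall, are fixed to the +y face of the rails with their bottoms at z = 114 mm, spaced across the span with a 186 mm gap after the −x post and between neighbouring pickets, with 188 mm left before the +x post.


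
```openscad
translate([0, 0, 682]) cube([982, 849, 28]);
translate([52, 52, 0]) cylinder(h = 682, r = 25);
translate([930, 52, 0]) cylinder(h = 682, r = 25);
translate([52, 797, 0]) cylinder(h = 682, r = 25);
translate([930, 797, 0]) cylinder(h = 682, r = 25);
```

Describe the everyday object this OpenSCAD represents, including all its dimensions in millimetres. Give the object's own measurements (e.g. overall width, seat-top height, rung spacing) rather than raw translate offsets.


A table: top 982 mm (x) × 849 mm (y), 28 mm thick, upper face at z = 710 mm, on four round legs of 50 mm diameter, each leg's bounding box inset 27 mm from the nearest pair of top edges from z = 0 to the bottom of the top.


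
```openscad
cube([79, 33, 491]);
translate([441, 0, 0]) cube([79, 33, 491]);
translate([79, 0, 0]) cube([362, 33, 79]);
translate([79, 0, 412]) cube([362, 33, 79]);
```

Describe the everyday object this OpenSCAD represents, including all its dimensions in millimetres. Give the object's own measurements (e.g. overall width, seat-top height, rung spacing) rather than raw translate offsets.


A rectangular picture frame lying in the x–z plane (depth along y). The opening is 362 mm wide (x) by 333 mm tall (z), surrounded by a border 79 mm wide on all four sides. The frame is 33 mm deep and is made of two full-height vertical stiles with two horizontal rails fitted between them.


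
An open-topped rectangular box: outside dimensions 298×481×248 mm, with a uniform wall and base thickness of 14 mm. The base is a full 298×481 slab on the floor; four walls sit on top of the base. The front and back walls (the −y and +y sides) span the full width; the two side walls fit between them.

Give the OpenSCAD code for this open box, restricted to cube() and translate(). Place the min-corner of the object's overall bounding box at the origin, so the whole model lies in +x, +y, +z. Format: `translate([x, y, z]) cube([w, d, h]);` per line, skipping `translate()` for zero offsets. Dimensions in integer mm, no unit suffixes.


cube([298, 481, 14]);
translate([0, 0, 14]) cube([298, 14, 234]);
translate([0, 467, 14]) cube([298, 14, 234]);
translate([0, 14, 14]) cube([14, 453, 234]);
translate([284, 14, 14]) cube([14, 453, 234]);


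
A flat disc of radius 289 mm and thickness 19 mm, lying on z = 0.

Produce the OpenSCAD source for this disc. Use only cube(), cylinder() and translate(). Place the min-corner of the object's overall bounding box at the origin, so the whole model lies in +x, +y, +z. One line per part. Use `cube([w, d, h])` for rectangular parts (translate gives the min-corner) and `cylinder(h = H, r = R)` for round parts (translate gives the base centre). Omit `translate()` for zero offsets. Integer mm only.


translate([289, 289, 0]) cylinder(h = 19, r = 289);


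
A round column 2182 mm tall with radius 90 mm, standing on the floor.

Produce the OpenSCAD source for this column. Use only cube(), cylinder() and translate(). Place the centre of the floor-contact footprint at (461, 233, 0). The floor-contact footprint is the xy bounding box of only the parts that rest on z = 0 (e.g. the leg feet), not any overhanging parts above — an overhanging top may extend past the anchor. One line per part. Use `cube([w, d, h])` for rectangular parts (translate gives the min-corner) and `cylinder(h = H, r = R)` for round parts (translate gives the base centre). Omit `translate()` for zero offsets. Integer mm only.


translate([461, 233, 0]) cylinder(h = 2182, r = 90);


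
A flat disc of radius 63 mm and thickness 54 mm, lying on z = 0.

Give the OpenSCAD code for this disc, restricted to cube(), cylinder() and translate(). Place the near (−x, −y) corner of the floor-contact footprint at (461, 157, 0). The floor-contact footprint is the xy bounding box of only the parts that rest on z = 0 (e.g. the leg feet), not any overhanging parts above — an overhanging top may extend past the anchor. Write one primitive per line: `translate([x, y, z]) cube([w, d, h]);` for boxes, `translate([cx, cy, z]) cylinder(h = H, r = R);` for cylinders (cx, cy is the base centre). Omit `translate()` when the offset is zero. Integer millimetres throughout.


translate([524, 220, 0]) cylinder(h = 54, r = 63);


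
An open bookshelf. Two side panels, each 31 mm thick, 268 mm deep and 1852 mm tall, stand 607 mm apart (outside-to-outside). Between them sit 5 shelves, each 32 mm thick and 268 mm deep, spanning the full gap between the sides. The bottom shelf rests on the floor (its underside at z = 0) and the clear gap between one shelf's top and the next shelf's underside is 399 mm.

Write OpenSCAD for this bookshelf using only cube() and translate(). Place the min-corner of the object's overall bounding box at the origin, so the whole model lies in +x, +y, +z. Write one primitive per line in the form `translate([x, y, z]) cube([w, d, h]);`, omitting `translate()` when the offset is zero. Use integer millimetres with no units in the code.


cube([31, 268, 1852]);
translate([576, 0, 0]) cube([31, 268, 1852]);
translate([31, 0, 0]) cube([545, 268, 32]);
translate([31, 0, 431]) cube([545, 268, 32]);
translate([31, 0, 862]) cube([545, 268, 32]);
translate([31, 0, 1293]) cube([545, 268, 32]);
translate([31, 0, 1724]) cube([545, 268, 32]);


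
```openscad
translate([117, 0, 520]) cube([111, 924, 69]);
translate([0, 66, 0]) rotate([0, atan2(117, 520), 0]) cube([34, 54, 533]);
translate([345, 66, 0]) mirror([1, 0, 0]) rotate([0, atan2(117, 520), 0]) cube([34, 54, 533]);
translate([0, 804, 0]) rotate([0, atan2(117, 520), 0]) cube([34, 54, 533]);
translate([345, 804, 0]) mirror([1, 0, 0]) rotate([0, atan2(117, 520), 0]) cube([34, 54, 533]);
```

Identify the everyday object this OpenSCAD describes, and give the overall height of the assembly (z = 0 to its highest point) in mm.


A sawhorse. The overall height is 589 mm.

A beam across two mirrored pairs of raked legs — a sawhorse. The beam's underside is at z = 520 (matching the legs' vertical rise in atan2(117, 520)) and the beam is 69 mm tall, so its top is at 520 + 69 = 589 mm. The raked legs top out at the beam's underside, so that is the highest point.


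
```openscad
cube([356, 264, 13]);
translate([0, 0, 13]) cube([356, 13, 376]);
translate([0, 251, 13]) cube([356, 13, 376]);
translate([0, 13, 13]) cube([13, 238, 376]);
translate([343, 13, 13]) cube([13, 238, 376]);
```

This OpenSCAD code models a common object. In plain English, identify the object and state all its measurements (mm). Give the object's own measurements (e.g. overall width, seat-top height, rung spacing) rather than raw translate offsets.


An open-topped rectangular box: outside dimensions 356×264×389 mm, with a uniform wall and base thickness of 13 mm. The base is a full 356×264 slab on the floor; four walls sit on top of the base. The front and back walls (the −y and +y sides) span the full width; the two side walls fit between them.


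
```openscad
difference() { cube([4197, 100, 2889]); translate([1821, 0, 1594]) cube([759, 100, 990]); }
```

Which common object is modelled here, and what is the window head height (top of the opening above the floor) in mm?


A wall with a window opening. The window head height is 2584 mm.

A wall with a rectangular opening subtracted — a window. Sill at z = 1594, opening 990 mm tall, so the head is at 1594 + 990 = 2584 mm.
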